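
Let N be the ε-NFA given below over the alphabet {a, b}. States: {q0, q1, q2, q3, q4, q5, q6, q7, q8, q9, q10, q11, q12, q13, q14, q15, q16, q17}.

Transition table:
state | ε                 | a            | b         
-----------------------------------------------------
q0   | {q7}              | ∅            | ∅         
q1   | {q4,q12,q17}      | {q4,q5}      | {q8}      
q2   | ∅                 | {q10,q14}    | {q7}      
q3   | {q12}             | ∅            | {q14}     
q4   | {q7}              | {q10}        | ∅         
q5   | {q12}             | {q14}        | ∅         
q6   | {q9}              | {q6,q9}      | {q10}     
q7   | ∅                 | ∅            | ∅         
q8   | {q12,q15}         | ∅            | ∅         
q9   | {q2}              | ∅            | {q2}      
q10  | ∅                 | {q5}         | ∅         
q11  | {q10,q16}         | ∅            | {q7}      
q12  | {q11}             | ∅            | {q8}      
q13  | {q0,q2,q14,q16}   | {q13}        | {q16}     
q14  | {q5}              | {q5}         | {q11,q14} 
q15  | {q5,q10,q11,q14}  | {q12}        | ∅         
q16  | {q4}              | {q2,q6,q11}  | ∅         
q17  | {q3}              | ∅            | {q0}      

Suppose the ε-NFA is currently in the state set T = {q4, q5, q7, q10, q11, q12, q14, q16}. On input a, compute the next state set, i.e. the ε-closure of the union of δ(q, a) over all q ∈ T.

q4 on a → {q10}.
q5 on a → {q14}.
q10 on a → {q5}.
q14 on a → {q5}.
q16 on a → {q2, q6, q11}.
No a-transition from q7, q11, q12.
Union after reading a: {q2, q5, q6, q10, q11, q14}.
Now take the ε-closure:
From q5 via ε: add q12.
From q6 via ε: add q9.
From q11 via ε: add q16.
From q16 via ε: add q4.
From q4 via ε: add q7.
No new states can be added; the closed set is {q2, q4, q5, q6, q7, q9, q10, q11, q12, q14, q16}.

{q2, q4, q5, q6, q7, q9, q10, q11, q12, q14, q16}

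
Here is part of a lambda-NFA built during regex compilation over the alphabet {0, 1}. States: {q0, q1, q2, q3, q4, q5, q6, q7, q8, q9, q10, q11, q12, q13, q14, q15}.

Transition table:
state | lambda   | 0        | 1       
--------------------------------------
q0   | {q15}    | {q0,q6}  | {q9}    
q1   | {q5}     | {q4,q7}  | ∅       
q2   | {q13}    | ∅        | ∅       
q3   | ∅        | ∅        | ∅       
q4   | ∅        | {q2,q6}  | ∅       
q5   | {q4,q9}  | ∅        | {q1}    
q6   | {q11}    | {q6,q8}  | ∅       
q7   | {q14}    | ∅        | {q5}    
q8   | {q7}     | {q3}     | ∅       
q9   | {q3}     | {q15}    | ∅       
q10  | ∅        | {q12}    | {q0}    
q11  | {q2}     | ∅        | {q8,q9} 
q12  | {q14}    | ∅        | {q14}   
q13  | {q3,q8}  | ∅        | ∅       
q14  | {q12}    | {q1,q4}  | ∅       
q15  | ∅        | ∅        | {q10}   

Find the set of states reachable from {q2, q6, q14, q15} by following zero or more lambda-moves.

Start with {q2, q6, q14, q15}.
From q2 via lambda: add q13.
From q6 via lambda: add q11.
From q14 via lambda: add q12.
From q13 via lambda: add q3, q8.
From q8 via lambda: add q7.
No new states can be added; the closed set is {q2, q3, q6, q7, q8, q11, q12, q13, q14, q15}.

{q2, q3, q6, q7, q8, q11, q12, q13, q14, q15}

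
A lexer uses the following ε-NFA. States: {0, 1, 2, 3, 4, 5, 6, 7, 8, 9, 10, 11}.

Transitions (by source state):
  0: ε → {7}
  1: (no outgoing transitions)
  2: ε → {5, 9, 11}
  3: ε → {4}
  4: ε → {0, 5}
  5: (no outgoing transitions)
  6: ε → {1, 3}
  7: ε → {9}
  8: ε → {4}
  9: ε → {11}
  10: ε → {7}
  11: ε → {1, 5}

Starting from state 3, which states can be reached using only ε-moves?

Start with {3}.
From 3 via ε: add 4.
From 4 via ε: add 0, 5.
From 0 via ε: add 7.
From 7 via ε: add 9.
From 9 via ε: add 11.
From 11 via ε: add 1.
No new states can be added; the closed set is {0, 1, 3, 4, 5, 7, 9, 11}.

{0, 1, 3, 4, 5, 7, 9, 11}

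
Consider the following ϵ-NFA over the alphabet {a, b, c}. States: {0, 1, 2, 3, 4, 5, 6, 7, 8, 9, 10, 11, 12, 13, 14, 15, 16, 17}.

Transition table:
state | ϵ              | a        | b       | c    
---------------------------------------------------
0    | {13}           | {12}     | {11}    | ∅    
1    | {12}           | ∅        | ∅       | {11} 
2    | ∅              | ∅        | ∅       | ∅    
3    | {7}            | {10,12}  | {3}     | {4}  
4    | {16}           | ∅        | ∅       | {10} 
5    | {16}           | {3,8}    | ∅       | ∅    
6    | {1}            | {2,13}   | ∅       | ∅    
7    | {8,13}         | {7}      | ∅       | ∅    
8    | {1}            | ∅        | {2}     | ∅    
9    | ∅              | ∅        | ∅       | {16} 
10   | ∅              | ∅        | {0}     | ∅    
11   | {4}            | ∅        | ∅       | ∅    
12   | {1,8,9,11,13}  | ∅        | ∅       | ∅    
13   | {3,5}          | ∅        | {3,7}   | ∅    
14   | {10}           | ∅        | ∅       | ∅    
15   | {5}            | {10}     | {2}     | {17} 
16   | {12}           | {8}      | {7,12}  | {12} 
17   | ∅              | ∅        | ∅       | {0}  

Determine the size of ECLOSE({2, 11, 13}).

Start with {2, 11, 13}.
From 11 via ϵ: add 4.
From 13 via ϵ: add 3, 5.
From 3 via ϵ: add 7.
From 4 via ϵ: add 16.
From 7 via ϵ: add 8.
From 16 via ϵ: add 12.
From 8 via ϵ: add 1.
From 12 via ϵ: add 9.
ϵ-closure = {1, 2, 3, 4, 5, 7, 8, 9, 11, 12, 13, 16}, which has 12 states.

12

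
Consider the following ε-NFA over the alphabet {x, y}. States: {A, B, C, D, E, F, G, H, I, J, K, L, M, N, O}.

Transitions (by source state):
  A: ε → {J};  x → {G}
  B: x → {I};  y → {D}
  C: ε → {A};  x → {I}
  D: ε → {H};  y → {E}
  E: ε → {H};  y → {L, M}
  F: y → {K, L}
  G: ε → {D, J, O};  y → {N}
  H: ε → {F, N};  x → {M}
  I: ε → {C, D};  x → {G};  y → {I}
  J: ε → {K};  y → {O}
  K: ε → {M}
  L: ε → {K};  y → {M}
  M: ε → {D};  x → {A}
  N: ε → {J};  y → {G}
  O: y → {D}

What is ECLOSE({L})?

Start with {L}.
From L via ε: add K.
From K via ε: add M.
From M via ε: add D.
From D via ε: add H.
From H via ε: add F, N.
From N via ε: add J.
No new states can be added; the closed set is {D, F, H, J, K, L, M, N}.

{D, F, H, J, K, L, M, N}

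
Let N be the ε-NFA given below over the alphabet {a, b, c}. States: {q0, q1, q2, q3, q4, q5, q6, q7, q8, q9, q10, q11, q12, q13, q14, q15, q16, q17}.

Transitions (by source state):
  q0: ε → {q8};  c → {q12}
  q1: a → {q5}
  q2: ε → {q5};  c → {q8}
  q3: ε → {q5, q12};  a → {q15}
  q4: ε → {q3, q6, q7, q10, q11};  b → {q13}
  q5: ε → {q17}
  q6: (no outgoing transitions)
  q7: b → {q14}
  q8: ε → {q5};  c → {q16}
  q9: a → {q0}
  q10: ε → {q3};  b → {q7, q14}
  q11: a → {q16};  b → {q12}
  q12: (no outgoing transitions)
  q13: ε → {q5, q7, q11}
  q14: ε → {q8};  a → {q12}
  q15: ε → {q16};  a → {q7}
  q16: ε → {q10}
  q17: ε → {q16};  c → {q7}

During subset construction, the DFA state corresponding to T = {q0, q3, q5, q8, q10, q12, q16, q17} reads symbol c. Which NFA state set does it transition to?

q0 on c → {q12}.
q8 on c → {q16}.
q17 on c → {q7}.
No c-transition from q3, q5, q10, q12, q16.
Union after reading c: {q7, q12, q16}.
Now take the ε-closure:
From q16 via ε: add q10.
From q10 via ε: add q3.
From q3 via ε: add q5.
From q5 via ε: add q17.
No new states can be added; the closed set is {q3, q5, q7, q10, q12, q16, q17}.

{q3, q5, q7, q10, q12, q16, q17}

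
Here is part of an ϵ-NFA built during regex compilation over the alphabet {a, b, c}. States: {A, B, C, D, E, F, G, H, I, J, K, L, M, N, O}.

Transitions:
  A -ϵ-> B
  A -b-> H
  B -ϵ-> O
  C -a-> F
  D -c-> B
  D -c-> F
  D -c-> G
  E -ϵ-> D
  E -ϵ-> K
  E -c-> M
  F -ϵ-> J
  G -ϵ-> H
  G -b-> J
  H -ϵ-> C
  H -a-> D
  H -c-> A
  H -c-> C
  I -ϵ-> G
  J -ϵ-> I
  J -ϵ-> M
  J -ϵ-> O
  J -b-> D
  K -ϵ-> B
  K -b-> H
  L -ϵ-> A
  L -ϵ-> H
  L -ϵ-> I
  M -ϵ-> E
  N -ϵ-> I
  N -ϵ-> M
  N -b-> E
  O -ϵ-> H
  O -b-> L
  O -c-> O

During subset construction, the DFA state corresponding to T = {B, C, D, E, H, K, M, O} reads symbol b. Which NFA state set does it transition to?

{A, B, C, G, H, I, L, O}

K on b → {H}.
O on b → {L}.
No b-transition from B, C, D, E, H, M.
Union after reading b: {H, L}.
Now take the ϵ-closure:
From H via ϵ: add C.
From L via ϵ: add A, I.
From A via ϵ: add B.
From I via ϵ: add G.
From B via ϵ: add O.
No new states can be added; the closed set is {A, B, C, G, H, I, L, O}.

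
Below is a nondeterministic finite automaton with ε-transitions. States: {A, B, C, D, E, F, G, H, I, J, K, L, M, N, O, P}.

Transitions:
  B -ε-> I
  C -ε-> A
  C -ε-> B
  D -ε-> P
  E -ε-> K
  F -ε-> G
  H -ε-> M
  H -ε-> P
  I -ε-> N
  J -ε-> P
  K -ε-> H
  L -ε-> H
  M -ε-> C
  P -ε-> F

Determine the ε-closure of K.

Start with {K}.
From K via ε: add H.
From H via ε: add M, P.
From M via ε: add C.
From P via ε: add F.
From C via ε: add A, B.
From F via ε: add G.
From B via ε: add I.
From I via ε: add N.
No new states can be added; the closed set is {A, B, C, F, G, H, I, K, M, N, P}.

{A, B, C, F, G, H, I, K, M, N, P}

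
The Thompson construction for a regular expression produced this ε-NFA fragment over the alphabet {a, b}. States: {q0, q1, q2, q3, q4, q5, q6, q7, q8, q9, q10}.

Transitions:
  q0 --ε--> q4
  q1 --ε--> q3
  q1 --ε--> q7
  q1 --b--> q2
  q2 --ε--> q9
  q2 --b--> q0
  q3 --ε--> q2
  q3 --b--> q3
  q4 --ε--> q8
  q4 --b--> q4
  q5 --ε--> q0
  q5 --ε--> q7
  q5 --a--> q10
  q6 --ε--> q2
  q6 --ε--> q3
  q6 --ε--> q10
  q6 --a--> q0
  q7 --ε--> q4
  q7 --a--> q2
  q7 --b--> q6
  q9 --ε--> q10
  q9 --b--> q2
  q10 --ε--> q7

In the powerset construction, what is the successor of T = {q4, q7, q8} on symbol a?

{q2, q4, q7, q8, q9, q10}

q7 on a → {q2}.
No a-transition from q4, q8.
Union after reading a: {q2}.
Now take the ε-closure:
From q2 via ε: add q9.
From q9 via ε: add q10.
From q10 via ε: add q7.
From q7 via ε: add q4.
From q4 via ε: add q8.
No new states can be added; the closed set is {q2, q4, q7, q8, q9, q10}.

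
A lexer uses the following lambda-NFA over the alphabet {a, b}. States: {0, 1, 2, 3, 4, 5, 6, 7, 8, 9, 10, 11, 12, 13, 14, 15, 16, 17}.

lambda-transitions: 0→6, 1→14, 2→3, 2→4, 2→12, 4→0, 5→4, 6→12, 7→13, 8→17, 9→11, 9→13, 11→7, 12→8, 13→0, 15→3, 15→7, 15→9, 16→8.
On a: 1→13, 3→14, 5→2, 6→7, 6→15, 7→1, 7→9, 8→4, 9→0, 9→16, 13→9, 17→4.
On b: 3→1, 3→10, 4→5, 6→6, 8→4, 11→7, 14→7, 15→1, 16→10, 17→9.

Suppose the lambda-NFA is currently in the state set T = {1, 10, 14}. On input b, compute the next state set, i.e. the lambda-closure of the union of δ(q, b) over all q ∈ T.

{0, 6, 7, 8, 12, 13, 17}

14 on b → {7}.
No b-transition from 1, 10.
Union after reading b: {7}.
Now take the lambda-closure:
From 7 via lambda: add 13.
From 13 via lambda: add 0.
From 0 via lambda: add 6.
From 6 via lambda: add 12.
From 12 via lambda: add 8.
From 8 via lambda: add 17.
No new states can be added; the closed set is {0, 6, 7, 8, 12, 13, 17}.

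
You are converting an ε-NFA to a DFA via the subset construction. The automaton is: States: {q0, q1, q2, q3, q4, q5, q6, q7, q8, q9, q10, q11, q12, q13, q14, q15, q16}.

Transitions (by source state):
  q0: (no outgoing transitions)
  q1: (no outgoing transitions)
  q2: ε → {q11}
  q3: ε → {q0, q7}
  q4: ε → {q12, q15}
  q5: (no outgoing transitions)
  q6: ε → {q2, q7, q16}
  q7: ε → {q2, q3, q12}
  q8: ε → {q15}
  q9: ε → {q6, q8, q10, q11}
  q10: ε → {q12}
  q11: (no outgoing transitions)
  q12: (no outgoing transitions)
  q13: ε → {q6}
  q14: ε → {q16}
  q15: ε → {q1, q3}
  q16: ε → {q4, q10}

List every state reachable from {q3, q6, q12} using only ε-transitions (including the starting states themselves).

Start with {q3, q6, q12}.
From q3 via ε: add q0, q7.
From q6 via ε: add q2, q16.
From q2 via ε: add q11.
From q16 via ε: add q4, q10.
From q4 via ε: add q15.
From q15 via ε: add q1.
No new states can be added; the closed set is {q0, q1, q2, q3, q4, q6, q7, q10, q11, q12, q15, q16}.

{q0, q1, q2, q3, q4, q6, q7, q10, q11, q12, q15, q16}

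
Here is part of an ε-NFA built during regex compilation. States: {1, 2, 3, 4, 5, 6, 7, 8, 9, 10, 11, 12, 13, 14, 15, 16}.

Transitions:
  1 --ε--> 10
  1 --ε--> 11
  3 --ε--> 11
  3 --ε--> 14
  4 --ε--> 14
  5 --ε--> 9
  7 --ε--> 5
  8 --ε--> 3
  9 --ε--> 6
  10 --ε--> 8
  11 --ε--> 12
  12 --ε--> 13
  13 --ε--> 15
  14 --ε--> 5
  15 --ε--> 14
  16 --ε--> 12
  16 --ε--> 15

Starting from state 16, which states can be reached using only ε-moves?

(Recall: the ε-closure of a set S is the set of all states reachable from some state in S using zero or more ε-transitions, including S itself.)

{5, 6, 9, 12, 13, 14, 15, 16}

Start with {16}.
From 16 via ε: add 12, 15.
From 12 via ε: add 13.
From 15 via ε: add 14.
From 14 via ε: add 5.
From 5 via ε: add 9.
From 9 via ε: add 6.
No new states can be added; the closed set is {5, 6, 9, 12, 13, 14, 15, 16}.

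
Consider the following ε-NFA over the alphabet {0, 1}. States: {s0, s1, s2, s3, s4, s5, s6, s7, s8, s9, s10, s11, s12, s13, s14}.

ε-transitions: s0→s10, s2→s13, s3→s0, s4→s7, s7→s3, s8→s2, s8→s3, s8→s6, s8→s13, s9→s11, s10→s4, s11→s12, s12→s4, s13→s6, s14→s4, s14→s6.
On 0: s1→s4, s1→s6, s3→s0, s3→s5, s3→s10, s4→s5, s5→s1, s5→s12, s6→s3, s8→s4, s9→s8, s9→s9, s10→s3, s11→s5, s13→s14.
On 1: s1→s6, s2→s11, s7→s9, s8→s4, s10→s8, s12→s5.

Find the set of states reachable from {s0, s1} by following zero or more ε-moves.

{s0, s1, s3, s4, s7, s10}

Start with {s0, s1}.
From s0 via ε: add s10.
From s10 via ε: add s4.
From s4 via ε: add s7.
From s7 via ε: add s3.
No new states can be added; the closed set is {s0, s1, s3, s4, s7, s10}.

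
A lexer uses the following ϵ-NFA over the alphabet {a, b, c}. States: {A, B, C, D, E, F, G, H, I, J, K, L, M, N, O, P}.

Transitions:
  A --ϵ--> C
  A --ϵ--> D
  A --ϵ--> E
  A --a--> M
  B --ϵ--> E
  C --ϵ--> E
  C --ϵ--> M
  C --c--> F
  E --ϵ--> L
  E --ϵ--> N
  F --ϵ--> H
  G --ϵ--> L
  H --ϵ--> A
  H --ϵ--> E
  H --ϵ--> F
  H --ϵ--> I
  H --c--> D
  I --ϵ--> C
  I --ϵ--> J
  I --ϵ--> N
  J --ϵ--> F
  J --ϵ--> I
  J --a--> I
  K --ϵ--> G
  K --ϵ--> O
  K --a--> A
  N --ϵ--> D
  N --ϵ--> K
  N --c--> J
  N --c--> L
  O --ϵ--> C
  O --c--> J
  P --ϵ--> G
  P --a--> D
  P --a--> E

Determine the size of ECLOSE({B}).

Start with {B}.
From B via ϵ: add E.
From E via ϵ: add L, N.
From N via ϵ: add D, K.
From K via ϵ: add G, O.
From O via ϵ: add C.
From C via ϵ: add M.
ϵ-closure = {B, C, D, E, G, K, L, M, N, O}, which has 10 states.

10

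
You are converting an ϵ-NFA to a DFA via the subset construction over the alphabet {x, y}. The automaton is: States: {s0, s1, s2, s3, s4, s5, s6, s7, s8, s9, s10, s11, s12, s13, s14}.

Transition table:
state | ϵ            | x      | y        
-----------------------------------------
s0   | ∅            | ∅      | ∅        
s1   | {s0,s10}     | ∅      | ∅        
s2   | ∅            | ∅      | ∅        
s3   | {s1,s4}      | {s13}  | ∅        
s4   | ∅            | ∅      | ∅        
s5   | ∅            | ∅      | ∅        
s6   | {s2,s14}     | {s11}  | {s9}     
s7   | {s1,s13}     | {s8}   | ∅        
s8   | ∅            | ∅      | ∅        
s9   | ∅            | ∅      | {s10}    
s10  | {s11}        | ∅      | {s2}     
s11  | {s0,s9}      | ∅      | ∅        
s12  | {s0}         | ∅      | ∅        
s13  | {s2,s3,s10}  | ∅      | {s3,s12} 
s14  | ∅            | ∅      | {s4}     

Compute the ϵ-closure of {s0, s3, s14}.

{s0, s1, s3, s4, s9, s10, s11, s14}

Start with {s0, s3, s14}.
From s3 via ϵ: add s1, s4.
From s1 via ϵ: add s10.
From s10 via ϵ: add s11.
From s11 via ϵ: add s9.
No new states can be added; the closed set is {s0, s1, s3, s4, s9, s10, s11, s14}.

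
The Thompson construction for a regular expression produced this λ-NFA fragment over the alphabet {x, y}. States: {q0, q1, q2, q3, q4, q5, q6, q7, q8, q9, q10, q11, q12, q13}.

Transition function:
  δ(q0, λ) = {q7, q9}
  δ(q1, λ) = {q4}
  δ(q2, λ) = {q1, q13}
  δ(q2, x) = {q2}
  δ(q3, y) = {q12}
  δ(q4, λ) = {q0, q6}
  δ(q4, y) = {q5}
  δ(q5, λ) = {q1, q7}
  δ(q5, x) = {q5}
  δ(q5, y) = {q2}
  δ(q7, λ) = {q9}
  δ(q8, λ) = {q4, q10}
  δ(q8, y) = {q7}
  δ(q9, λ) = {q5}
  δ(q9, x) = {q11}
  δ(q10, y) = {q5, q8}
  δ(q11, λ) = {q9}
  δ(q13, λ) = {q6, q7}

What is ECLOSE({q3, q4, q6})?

Start with {q3, q4, q6}.
From q4 via λ: add q0.
From q0 via λ: add q7, q9.
From q9 via λ: add q5.
From q5 via λ: add q1.
No new states can be added; the closed set is {q0, q1, q3, q4, q5, q6, q7, q9}.

{q0, q1, q3, q4, q5, q6, q7, q9}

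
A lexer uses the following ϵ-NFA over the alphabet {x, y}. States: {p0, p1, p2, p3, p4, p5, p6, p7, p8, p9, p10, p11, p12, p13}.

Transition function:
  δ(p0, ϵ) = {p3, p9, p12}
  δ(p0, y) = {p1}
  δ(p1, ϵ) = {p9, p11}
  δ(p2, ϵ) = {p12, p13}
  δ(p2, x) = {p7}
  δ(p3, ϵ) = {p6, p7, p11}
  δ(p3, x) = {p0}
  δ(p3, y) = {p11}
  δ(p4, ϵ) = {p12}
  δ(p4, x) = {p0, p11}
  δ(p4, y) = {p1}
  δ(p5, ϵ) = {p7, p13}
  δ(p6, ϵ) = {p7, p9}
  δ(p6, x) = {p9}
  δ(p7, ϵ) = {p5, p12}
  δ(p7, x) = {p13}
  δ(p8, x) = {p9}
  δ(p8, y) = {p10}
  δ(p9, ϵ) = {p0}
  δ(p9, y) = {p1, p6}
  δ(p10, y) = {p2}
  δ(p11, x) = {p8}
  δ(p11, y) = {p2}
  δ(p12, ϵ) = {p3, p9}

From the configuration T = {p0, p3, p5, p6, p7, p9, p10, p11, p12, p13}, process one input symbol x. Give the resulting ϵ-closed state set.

p3 on x → {p0}.
p6 on x → {p9}.
p7 on x → {p13}.
p11 on x → {p8}.
No x-transition from p0, p5, p9, p10, p12, p13.
Union after reading x: {p0, p8, p9, p13}.
Now take the ϵ-closure:
From p0 via ϵ: add p3, p12.
From p3 via ϵ: add p6, p7, p11.
From p7 via ϵ: add p5.
No new states can be added; the closed set is {p0, p3, p5, p6, p7, p8, p9, p11, p12, p13}.

{p0, p3, p5, p6, p7, p8, p9, p11, p12, p13}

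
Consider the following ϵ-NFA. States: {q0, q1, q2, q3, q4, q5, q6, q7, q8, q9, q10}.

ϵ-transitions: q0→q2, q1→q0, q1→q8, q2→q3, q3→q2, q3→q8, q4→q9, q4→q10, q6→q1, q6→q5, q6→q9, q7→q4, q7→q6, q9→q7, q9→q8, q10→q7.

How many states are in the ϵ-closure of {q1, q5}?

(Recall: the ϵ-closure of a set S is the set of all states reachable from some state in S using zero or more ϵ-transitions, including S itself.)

Start with {q1, q5}.
From q1 via ϵ: add q0, q8.
From q0 via ϵ: add q2.
From q2 via ϵ: add q3.
ϵ-closure = {q0, q1, q2, q3, q5, q8}, which has 6 states.

6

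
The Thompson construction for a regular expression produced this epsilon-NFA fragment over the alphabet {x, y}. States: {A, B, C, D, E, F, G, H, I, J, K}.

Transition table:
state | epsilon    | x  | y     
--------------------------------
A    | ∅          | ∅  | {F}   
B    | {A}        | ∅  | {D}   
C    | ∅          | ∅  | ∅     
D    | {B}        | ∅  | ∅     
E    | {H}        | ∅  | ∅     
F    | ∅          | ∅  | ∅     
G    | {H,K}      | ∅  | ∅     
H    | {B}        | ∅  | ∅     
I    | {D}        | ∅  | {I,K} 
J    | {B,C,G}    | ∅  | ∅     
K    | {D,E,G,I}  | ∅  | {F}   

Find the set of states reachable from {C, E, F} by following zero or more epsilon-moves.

{A, B, C, E, F, H}

Start with {C, E, F}.
From E via epsilon: add H.
From H via epsilon: add B.
From B via epsilon: add A.
No new states can be added; the closed set is {A, B, C, E, F, H}.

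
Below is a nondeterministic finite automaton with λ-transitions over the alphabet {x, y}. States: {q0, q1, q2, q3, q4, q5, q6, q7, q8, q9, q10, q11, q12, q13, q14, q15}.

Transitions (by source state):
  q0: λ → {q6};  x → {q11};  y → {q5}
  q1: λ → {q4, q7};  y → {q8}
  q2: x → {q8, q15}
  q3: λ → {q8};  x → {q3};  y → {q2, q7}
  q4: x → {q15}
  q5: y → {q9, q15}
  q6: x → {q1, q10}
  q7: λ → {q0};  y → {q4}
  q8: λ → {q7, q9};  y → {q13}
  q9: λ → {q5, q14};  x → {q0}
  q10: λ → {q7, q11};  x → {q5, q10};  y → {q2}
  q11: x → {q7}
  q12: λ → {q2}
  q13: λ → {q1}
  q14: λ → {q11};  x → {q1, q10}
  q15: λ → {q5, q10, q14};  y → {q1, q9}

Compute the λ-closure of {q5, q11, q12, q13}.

{q0, q1, q2, q4, q5, q6, q7, q11, q12, q13}

Start with {q5, q11, q12, q13}.
From q12 via λ: add q2.
From q13 via λ: add q1.
From q1 via λ: add q4, q7.
From q7 via λ: add q0.
From q0 via λ: add q6.
No new states can be added; the closed set is {q0, q1, q2, q4, q5, q6, q7, q11, q12, q13}.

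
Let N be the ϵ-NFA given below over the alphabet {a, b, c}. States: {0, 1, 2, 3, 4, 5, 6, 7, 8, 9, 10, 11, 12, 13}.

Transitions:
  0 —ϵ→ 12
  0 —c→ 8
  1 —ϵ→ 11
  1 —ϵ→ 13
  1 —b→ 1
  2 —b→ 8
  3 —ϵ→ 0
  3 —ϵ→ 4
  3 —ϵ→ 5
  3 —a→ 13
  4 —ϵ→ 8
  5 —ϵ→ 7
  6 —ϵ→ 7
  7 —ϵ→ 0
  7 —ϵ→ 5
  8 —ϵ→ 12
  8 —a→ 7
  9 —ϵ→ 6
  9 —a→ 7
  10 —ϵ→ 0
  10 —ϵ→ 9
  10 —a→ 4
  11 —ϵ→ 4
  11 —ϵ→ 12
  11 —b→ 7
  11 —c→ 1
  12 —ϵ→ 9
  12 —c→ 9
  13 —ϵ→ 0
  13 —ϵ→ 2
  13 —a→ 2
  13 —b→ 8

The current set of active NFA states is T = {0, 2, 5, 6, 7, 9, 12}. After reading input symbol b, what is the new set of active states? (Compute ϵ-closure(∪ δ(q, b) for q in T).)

{0, 5, 6, 7, 8, 9, 12}

2 on b → {8}.
No b-transition from 0, 5, 6, 7, 9, 12.
Union after reading b: {8}.
Now take the ϵ-closure:
From 8 via ϵ: add 12.
From 12 via ϵ: add 9.
From 9 via ϵ: add 6.
From 6 via ϵ: add 7.
From 7 via ϵ: add 0, 5.
No new states can be added; the closed set is {0, 5, 6, 7, 8, 9, 12}.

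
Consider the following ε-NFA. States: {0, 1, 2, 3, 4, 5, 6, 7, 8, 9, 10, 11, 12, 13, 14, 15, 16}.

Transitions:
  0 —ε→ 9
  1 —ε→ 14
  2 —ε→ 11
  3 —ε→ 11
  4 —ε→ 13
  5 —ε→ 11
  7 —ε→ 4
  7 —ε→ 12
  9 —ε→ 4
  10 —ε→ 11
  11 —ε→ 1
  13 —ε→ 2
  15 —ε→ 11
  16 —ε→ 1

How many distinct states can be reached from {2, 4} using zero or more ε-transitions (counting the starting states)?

6

Start with {2, 4}.
From 2 via ε: add 11.
From 4 via ε: add 13.
From 11 via ε: add 1.
From 1 via ε: add 14.
ε-closure = {1, 2, 4, 11, 13, 14}, which has 6 states.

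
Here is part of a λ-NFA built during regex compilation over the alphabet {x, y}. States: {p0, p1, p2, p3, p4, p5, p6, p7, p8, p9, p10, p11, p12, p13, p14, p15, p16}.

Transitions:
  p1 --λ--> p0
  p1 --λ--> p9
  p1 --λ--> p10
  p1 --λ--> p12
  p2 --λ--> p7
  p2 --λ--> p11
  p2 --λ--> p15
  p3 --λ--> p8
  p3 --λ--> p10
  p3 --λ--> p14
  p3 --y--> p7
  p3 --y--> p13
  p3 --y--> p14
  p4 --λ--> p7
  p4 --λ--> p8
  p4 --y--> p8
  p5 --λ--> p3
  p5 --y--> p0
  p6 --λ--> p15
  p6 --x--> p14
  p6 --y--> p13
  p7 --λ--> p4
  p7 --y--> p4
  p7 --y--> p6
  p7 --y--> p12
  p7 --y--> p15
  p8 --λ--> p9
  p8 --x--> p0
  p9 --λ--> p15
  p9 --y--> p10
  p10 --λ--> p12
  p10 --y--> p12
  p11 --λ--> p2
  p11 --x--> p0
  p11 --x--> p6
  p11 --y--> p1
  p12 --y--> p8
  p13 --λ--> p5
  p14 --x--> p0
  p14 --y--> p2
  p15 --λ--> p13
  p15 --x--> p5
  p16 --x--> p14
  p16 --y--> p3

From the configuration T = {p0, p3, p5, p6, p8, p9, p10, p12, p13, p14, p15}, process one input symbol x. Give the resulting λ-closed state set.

{p0, p3, p5, p8, p9, p10, p12, p13, p14, p15}

p6 on x → {p14}.
p8 on x → {p0}.
p14 on x → {p0}.
p15 on x → {p5}.
No x-transition from p0, p3, p5, p9, p10, p12, p13.
Union after reading x: {p0, p5, p14}.
Now take the λ-closure:
From p5 via λ: add p3.
From p3 via λ: add p8, p10.
From p8 via λ: add p9.
From p10 via λ: add p12.
From p9 via λ: add p15.
From p15 via λ: add p13.
No new states can be added; the closed set is {p0, p3, p5, p8, p9, p10, p12, p13, p14, p15}.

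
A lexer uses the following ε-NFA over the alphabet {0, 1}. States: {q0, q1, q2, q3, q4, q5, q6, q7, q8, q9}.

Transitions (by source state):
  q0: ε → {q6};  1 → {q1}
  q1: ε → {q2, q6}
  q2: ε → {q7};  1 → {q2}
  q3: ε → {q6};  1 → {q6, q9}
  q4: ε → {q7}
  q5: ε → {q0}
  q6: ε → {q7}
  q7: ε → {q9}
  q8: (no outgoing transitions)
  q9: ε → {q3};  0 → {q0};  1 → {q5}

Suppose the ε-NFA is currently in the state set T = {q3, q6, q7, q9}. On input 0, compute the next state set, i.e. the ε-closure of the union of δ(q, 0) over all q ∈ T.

q9 on 0 → {q0}.
No 0-transition from q3, q6, q7.
Union after reading 0: {q0}.
Now take the ε-closure:
From q0 via ε: add q6.
From q6 via ε: add q7.
From q7 via ε: add q9.
From q9 via ε: add q3.
No new states can be added; the closed set is {q0, q3, q6, q7, q9}.

{q0, q3, q6, q7, q9}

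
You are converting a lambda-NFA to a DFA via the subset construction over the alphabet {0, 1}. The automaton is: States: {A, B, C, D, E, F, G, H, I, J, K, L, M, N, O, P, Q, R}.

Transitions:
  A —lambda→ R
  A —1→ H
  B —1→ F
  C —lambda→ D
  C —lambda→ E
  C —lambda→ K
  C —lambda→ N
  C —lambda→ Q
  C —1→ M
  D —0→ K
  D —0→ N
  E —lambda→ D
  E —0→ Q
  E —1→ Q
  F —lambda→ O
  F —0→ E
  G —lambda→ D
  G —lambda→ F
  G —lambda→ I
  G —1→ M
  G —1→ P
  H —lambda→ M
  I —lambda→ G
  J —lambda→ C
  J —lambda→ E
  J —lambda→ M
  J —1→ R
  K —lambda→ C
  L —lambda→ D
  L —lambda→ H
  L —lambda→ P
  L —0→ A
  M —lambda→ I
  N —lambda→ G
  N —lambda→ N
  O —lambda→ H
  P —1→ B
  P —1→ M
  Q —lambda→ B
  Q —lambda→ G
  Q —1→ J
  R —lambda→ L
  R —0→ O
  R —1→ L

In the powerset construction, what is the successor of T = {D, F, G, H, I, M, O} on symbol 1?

{D, F, G, H, I, M, O, P}

G on 1 → {M, P}.
No 1-transition from D, F, H, I, M, O.
Union after reading 1: {M, P}.
Now take the lambda-closure:
From M via lambda: add I.
From I via lambda: add G.
From G via lambda: add D, F.
From F via lambda: add O.
From O via lambda: add H.
No new states can be added; the closed set is {D, F, G, H, I, M, O, P}.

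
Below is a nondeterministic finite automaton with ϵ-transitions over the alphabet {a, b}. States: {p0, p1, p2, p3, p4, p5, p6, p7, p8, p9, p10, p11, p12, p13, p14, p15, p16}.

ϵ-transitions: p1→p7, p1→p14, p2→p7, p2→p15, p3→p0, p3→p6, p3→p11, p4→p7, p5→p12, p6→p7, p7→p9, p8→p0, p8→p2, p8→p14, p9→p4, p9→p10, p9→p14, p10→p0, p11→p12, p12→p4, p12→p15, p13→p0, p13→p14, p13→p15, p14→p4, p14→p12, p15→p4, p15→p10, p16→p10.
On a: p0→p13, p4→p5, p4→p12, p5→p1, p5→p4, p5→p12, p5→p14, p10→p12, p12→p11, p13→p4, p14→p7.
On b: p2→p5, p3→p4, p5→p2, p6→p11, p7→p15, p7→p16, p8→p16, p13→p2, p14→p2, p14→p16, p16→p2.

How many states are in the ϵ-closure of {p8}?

Start with {p8}.
From p8 via ϵ: add p0, p2, p14.
From p2 via ϵ: add p7, p15.
From p14 via ϵ: add p4, p12.
From p7 via ϵ: add p9.
From p15 via ϵ: add p10.
ϵ-closure = {p0, p2, p4, p7, p8, p9, p10, p12, p14, p15}, which has 10 states.

10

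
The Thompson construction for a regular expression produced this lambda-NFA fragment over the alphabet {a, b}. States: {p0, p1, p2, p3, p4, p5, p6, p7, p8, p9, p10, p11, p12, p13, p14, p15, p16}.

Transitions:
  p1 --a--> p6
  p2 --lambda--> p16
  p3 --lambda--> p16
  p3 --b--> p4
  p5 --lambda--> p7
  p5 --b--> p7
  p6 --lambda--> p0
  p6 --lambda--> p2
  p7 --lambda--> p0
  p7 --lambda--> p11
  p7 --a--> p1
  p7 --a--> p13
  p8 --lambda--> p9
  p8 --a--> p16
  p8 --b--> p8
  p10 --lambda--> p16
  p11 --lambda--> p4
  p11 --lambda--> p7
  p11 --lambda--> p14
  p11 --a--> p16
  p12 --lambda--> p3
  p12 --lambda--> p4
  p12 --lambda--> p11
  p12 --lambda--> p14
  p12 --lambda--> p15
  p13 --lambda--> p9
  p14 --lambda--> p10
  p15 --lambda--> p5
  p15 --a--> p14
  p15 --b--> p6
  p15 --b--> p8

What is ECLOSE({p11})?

{p0, p4, p7, p10, p11, p14, p16}

Start with {p11}.
From p11 via lambda: add p4, p7, p14.
From p7 via lambda: add p0.
From p14 via lambda: add p10.
From p10 via lambda: add p16.
No new states can be added; the closed set is {p0, p4, p7, p10, p11, p14, p16}.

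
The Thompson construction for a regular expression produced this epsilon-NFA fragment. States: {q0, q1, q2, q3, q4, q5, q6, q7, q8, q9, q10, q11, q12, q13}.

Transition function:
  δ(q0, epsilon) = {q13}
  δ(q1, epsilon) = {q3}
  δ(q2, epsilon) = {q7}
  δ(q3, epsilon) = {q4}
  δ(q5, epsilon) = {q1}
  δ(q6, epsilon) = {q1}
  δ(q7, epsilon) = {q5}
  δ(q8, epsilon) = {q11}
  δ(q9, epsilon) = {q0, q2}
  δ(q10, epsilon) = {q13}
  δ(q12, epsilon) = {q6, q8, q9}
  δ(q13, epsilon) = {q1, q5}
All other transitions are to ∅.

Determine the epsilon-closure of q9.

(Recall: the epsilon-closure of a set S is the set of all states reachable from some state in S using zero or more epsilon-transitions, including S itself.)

Start with {q9}.
From q9 via epsilon: add q0, q2.
From q0 via epsilon: add q13.
From q2 via epsilon: add q7.
From q7 via epsilon: add q5.
From q13 via epsilon: add q1.
From q1 via epsilon: add q3.
From q3 via epsilon: add q4.
No new states can be added; the closed set is {q0, q1, q2, q3, q4, q5, q7, q9, q13}.

{q0, q1, q2, q3, q4, q5, q7, q9, q13}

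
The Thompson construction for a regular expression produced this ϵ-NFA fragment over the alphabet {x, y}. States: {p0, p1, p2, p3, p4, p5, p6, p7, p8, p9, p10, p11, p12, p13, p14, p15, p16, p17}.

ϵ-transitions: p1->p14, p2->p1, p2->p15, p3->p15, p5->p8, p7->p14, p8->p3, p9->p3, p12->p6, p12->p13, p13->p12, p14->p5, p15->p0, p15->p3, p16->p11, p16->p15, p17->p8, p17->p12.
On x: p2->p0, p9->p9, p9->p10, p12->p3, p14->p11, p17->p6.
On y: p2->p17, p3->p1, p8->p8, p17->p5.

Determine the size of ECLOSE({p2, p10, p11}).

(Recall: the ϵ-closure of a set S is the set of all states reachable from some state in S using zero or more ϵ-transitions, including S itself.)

Start with {p2, p10, p11}.
From p2 via ϵ: add p1, p15.
From p1 via ϵ: add p14.
From p15 via ϵ: add p0, p3.
From p14 via ϵ: add p5.
From p5 via ϵ: add p8.
ϵ-closure = {p0, p1, p2, p3, p5, p8, p10, p11, p14, p15}, which has 10 states.

10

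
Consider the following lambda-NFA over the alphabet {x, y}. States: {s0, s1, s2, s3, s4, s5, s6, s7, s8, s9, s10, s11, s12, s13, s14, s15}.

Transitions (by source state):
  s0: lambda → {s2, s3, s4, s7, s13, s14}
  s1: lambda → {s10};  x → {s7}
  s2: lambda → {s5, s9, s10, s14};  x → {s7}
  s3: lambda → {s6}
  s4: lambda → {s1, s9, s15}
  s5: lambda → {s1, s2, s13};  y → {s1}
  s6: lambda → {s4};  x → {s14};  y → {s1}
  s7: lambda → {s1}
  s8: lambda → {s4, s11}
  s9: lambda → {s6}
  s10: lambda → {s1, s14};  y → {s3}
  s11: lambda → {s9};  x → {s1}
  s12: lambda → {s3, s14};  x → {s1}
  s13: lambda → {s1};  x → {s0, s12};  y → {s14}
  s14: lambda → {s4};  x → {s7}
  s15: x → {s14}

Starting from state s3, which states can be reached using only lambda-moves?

{s1, s3, s4, s6, s9, s10, s14, s15}

Start with {s3}.
From s3 via lambda: add s6.
From s6 via lambda: add s4.
From s4 via lambda: add s1, s9, s15.
From s1 via lambda: add s10.
From s10 via lambda: add s14.
No new states can be added; the closed set is {s1, s3, s4, s6, s9, s10, s14, s15}.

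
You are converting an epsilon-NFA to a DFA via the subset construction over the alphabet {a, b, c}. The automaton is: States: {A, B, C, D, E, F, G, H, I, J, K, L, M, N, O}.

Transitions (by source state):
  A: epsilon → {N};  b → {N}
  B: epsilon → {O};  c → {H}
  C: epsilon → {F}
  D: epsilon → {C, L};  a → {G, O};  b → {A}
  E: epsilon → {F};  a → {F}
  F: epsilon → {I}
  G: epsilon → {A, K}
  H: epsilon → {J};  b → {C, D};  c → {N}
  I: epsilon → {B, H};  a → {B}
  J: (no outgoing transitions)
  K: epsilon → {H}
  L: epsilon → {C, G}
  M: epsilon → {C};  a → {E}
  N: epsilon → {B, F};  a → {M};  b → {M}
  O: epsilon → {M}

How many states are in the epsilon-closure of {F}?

8

Start with {F}.
From F via epsilon: add I.
From I via epsilon: add B, H.
From B via epsilon: add O.
From H via epsilon: add J.
From O via epsilon: add M.
From M via epsilon: add C.
epsilon-closure = {B, C, F, H, I, J, M, O}, which has 8 states.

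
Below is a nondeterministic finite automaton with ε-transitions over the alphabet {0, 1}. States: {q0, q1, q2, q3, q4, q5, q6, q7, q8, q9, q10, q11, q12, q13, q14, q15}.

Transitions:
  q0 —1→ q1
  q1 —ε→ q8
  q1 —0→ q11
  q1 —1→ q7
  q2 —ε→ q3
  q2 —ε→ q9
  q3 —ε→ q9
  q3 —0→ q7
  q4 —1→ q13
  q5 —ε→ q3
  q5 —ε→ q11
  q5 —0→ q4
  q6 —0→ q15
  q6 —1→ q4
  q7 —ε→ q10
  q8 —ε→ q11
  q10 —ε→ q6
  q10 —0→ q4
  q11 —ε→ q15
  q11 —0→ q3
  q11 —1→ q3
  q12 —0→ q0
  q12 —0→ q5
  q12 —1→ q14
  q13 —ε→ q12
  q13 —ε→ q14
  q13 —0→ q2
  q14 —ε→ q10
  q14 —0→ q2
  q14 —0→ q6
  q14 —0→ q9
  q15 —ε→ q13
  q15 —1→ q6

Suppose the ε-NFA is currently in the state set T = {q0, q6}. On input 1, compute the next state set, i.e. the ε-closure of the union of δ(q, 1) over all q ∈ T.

q0 on 1 → {q1}.
q6 on 1 → {q4}.
Union after reading 1: {q1, q4}.
Now take the ε-closure:
From q1 via ε: add q8.
From q8 via ε: add q11.
From q11 via ε: add q15.
From q15 via ε: add q13.
From q13 via ε: add q12, q14.
From q14 via ε: add q10.
From q10 via ε: add q6.
No new states can be added; the closed set is {q1, q4, q6, q8, q10, q11, q12, q13, q14, q15}.

{q1, q4, q6, q8, q10, q11, q12, q13, q14, q15}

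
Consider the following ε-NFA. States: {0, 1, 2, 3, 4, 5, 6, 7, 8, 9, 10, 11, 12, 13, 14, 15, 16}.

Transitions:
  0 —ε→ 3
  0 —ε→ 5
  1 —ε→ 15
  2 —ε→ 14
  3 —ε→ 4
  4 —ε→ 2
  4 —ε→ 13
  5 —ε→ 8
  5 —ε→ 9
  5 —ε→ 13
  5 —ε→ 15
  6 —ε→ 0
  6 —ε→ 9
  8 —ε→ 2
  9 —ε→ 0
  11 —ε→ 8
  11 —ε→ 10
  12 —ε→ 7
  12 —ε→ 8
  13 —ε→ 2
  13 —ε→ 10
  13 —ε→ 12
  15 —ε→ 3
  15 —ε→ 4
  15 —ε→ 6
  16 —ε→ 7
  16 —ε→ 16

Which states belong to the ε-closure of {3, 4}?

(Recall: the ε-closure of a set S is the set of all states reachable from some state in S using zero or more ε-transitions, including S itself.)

Start with {3, 4}.
From 4 via ε: add 2, 13.
From 2 via ε: add 14.
From 13 via ε: add 10, 12.
From 12 via ε: add 7, 8.
No new states can be added; the closed set is {2, 3, 4, 7, 8, 10, 12, 13, 14}.

{2, 3, 4, 7, 8, 10, 12, 13, 14}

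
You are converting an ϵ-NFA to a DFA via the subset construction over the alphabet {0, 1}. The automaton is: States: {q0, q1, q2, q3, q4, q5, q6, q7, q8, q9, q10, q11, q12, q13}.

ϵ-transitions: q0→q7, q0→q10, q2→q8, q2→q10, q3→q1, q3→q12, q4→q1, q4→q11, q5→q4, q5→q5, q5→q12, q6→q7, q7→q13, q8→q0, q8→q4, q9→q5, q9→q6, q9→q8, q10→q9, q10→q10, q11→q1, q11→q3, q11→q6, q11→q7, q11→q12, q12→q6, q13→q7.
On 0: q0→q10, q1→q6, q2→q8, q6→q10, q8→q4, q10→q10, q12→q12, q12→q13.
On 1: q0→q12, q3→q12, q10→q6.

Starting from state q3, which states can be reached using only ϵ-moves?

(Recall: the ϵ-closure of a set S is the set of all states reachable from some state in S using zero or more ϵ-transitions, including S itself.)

Start with {q3}.
From q3 via ϵ: add q1, q12.
From q12 via ϵ: add q6.
From q6 via ϵ: add q7.
From q7 via ϵ: add q13.
No new states can be added; the closed set is {q1, q3, q6, q7, q12, q13}.

{q1, q3, q6, q7, q12, q13}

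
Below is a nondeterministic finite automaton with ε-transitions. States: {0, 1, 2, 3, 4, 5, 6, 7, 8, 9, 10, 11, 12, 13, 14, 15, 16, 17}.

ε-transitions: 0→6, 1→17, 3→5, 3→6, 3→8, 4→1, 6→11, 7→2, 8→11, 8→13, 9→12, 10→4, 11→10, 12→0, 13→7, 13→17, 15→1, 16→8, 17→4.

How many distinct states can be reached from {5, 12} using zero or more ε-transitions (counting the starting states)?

Start with {5, 12}.
From 12 via ε: add 0.
From 0 via ε: add 6.
From 6 via ε: add 11.
From 11 via ε: add 10.
From 10 via ε: add 4.
From 4 via ε: add 1.
From 1 via ε: add 17.
ε-closure = {0, 1, 4, 5, 6, 10, 11, 12, 17}, which has 9 states.

9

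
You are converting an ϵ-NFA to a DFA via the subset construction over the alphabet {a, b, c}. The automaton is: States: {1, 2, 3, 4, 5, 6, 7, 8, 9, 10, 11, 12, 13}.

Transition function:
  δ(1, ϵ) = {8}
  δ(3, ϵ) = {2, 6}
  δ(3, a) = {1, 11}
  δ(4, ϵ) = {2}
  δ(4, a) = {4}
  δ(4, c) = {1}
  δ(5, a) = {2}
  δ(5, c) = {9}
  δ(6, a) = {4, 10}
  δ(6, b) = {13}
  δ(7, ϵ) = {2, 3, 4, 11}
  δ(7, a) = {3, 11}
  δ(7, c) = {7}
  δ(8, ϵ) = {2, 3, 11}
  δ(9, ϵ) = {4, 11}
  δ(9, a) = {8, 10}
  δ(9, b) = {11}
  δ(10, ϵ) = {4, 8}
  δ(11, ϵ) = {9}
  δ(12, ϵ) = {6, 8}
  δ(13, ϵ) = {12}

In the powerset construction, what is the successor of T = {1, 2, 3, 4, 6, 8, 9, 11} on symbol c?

{1, 2, 3, 4, 6, 8, 9, 11}

4 on c → {1}.
No c-transition from 1, 2, 3, 6, 8, 9, 11.
Union after reading c: {1}.
Now take the ϵ-closure:
From 1 via ϵ: add 8.
From 8 via ϵ: add 2, 3, 11.
From 3 via ϵ: add 6.
From 11 via ϵ: add 9.
From 9 via ϵ: add 4.
No new states can be added; the closed set is {1, 2, 3, 4, 6, 8, 9, 11}.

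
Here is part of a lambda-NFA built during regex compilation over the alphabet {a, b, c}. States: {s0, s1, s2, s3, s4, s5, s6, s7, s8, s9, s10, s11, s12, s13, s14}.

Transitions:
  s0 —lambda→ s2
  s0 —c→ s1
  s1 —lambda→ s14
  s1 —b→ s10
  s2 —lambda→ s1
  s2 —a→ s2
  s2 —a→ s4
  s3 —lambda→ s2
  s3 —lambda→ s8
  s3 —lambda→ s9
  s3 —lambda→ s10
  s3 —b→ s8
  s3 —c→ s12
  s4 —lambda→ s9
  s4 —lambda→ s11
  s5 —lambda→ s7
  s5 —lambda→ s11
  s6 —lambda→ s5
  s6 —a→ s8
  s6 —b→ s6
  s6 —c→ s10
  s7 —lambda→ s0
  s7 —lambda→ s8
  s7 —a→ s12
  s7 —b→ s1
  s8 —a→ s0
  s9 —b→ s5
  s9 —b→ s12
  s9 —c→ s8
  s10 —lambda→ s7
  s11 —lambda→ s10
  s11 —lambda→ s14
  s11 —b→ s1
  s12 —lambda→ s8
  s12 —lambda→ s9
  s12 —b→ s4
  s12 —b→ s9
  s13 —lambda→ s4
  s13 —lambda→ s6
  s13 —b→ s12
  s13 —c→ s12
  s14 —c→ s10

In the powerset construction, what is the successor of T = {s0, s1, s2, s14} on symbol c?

s0 on c → {s1}.
s14 on c → {s10}.
No c-transition from s1, s2.
Union after reading c: {s1, s10}.
Now take the lambda-closure:
From s1 via lambda: add s14.
From s10 via lambda: add s7.
From s7 via lambda: add s0, s8.
From s0 via lambda: add s2.
No new states can be added; the closed set is {s0, s1, s2, s7, s8, s10, s14}.

{s0, s1, s2, s7, s8, s10, s14}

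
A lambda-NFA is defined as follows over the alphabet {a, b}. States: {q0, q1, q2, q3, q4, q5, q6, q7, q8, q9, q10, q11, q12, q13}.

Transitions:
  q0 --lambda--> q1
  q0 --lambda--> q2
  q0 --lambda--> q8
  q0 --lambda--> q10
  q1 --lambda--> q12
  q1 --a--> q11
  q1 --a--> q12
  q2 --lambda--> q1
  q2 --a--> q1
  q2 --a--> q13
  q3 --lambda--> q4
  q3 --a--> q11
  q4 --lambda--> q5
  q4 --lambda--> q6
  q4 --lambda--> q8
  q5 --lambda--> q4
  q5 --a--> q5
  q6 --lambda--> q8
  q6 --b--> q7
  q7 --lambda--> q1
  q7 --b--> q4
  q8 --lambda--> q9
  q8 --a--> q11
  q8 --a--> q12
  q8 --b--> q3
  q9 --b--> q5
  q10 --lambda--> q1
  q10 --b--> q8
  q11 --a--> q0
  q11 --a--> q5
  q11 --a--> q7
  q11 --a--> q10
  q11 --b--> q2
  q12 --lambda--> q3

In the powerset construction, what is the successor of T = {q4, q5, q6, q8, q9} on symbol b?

q6 on b → {q7}.
q8 on b → {q3}.
q9 on b → {q5}.
No b-transition from q4, q5.
Union after reading b: {q3, q5, q7}.
Now take the lambda-closure:
From q3 via lambda: add q4.
From q7 via lambda: add q1.
From q1 via lambda: add q12.
From q4 via lambda: add q6, q8.
From q8 via lambda: add q9.
No new states can be added; the closed set is {q1, q3, q4, q5, q6, q7, q8, q9, q12}.

{q1, q3, q4, q5, q6, q7, q8, q9, q12}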